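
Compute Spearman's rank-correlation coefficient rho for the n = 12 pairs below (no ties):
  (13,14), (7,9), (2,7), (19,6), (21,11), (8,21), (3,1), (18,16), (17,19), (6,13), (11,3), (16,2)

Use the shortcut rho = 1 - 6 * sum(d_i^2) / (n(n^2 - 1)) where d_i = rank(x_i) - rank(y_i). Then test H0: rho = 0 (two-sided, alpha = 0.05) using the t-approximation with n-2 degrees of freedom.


Step 1: Rank x and y separately (midranks; no ties here).
rank(x): 13->7, 7->4, 2->1, 19->11, 21->12, 8->5, 3->2, 18->10, 17->9, 6->3, 11->6, 16->8
rank(y): 14->9, 9->6, 7->5, 6->4, 11->7, 21->12, 1->1, 16->10, 19->11, 13->8, 3->3, 2->2
Step 2: d_i = R_x(i) - R_y(i); compute d_i^2.
  (7-9)^2=4, (4-6)^2=4, (1-5)^2=16, (11-4)^2=49, (12-7)^2=25, (5-12)^2=49, (2-1)^2=1, (10-10)^2=0, (9-11)^2=4, (3-8)^2=25, (6-3)^2=9, (8-2)^2=36
sum(d^2) = 222.
Step 3: rho = 1 - 6*222 / (12*(12^2 - 1)) = 1 - 1332/1716 = 0.223776.
Step 4: Under H0, t = rho * sqrt((n-2)/(1-rho^2)) = 0.7261 ~ t(10).
Step 5: Two-sided p-value from the t-distribution with 10 df = 0.484452.
Step 6: alpha = 0.05. fail to reject H0.

rho = 0.2238, p = 0.484452, fail to reject H0 at alpha = 0.05.


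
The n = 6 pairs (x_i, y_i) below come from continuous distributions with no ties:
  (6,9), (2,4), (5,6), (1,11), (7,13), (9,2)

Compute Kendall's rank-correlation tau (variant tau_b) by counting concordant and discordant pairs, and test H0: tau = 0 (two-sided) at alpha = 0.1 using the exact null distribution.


Step 1: Enumerate the 15 unordered pairs (i,j) with i<j and classify each by sign(x_j-x_i) * sign(y_j-y_i).
  (1,2):dx=-4,dy=-5->C; (1,3):dx=-1,dy=-3->C; (1,4):dx=-5,dy=+2->D; (1,5):dx=+1,dy=+4->C
  (1,6):dx=+3,dy=-7->D; (2,3):dx=+3,dy=+2->C; (2,4):dx=-1,dy=+7->D; (2,5):dx=+5,dy=+9->C
  (2,6):dx=+7,dy=-2->D; (3,4):dx=-4,dy=+5->D; (3,5):dx=+2,dy=+7->C; (3,6):dx=+4,dy=-4->D
  (4,5):dx=+6,dy=+2->C; (4,6):dx=+8,dy=-9->D; (5,6):dx=+2,dy=-11->D
Step 2: C = 7, D = 8, total pairs = 15.
Step 3: tau = (C - D)/(n(n-1)/2) = (7 - 8)/15 = -0.066667.
Step 4: Exact two-sided p-value (enumerate n! = 720 permutations of y under H0): p = 1.000000.
Step 5: alpha = 0.1. fail to reject H0.

tau_b = -0.0667 (C=7, D=8), p = 1.000000, fail to reject H0.


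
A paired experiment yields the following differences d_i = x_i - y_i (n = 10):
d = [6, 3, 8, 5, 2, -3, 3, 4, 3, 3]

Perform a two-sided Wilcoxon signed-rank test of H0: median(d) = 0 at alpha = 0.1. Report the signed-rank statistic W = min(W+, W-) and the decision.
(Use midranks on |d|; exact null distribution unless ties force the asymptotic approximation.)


Step 1: Drop any zero differences (none here) and take |d_i|.
|d| = [6, 3, 8, 5, 2, 3, 3, 4, 3, 3]
Step 2: Midrank |d_i| (ties get averaged ranks).
ranks: |6|->9, |3|->4, |8|->10, |5|->8, |2|->1, |3|->4, |3|->4, |4|->7, |3|->4, |3|->4
Step 3: Attach original signs; sum ranks with positive sign and with negative sign.
W+ = 9 + 4 + 10 + 8 + 1 + 4 + 7 + 4 + 4 = 51
W- = 4 = 4
(Check: W+ + W- = 55 should equal n(n+1)/2 = 55.)
Step 4: Test statistic W = min(W+, W-) = 4.
Step 5: Ties in |d|, so use the tie-corrected normal approximation.
        E[W] = n(n+1)/4 = 10*11/4 = 27.5.
        Tie groups: |d|=3 (t=5); sum(t^3 - t) = 120.
        Var[W] = n(n+1)(2n+1)/24 - sum(t^3-t)/48 = 2310/24 - 120/48 = 93.75.
        z = (W - E[W]) / sqrt(Var[W]) = (4 - 27.5) / 9.6825 = -2.4271.
        Two-sided p = 2*Phi(z) = 0.015221.
Step 6: alpha = 0.1. reject H0.

W+ = 51, W- = 4, W = min = 4, p = 0.015221, reject H0.


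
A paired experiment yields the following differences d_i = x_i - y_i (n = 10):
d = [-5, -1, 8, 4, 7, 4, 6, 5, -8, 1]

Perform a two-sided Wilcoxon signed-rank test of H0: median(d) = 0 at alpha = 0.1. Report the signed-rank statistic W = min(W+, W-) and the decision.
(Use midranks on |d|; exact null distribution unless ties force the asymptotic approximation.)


Step 1: Drop any zero differences (none here) and take |d_i|.
|d| = [5, 1, 8, 4, 7, 4, 6, 5, 8, 1]
Step 2: Midrank |d_i| (ties get averaged ranks).
ranks: |5|->5.5, |1|->1.5, |8|->9.5, |4|->3.5, |7|->8, |4|->3.5, |6|->7, |5|->5.5, |8|->9.5, |1|->1.5
Step 3: Attach original signs; sum ranks with positive sign and with negative sign.
W+ = 9.5 + 3.5 + 8 + 3.5 + 7 + 5.5 + 1.5 = 38.5
W- = 5.5 + 1.5 + 9.5 = 16.5
(Check: W+ + W- = 55 should equal n(n+1)/2 = 55.)
Step 4: Test statistic W = min(W+, W-) = 16.5.
Step 5: Ties in |d|, so use the tie-corrected normal approximation.
        E[W] = n(n+1)/4 = 10*11/4 = 27.5.
        Tie groups: |d|=1 (t=2), |d|=4 (t=2), |d|=5 (t=2), |d|=8 (t=2); sum(t^3 - t) = 24.
        Var[W] = n(n+1)(2n+1)/24 - sum(t^3-t)/48 = 2310/24 - 24/48 = 95.75.
        z = (W - E[W]) / sqrt(Var[W]) = (16.5 - 27.5) / 9.7852 = -1.1241.
        Two-sided p = 2*Phi(z) = 0.260950.
Step 6: alpha = 0.1. fail to reject H0.

W+ = 38.5, W- = 16.5, W = min = 16.5, p = 0.260950, fail to reject H0.


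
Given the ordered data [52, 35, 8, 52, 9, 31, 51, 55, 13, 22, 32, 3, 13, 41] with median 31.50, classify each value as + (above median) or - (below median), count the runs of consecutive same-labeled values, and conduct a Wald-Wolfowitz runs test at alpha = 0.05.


Step 1: Compute median = 31.50; label A = above, B = below.
Labels in order: AABABBAABBABBA  (n_A = 7, n_B = 7)
Step 2: Count runs R = 9.
Step 3: Under H0 (random ordering), E[R] = 2*n_A*n_B/(n_A+n_B) + 1 = 2*7*7/14 + 1 = 8.0000.
        Var[R] = 2*n_A*n_B*(2*n_A*n_B - n_A - n_B) / ((n_A+n_B)^2 * (n_A+n_B-1)) = 8232/2548 = 3.2308.
        SD[R] = 1.7974.
Step 4: Continuity-corrected z = (R - 0.5 - E[R]) / SD[R] = (9 - 0.5 - 8.0000) / 1.7974 = 0.2782.
Step 5: Two-sided p-value via normal approximation = 2*(1 - Phi(|z|)) = 0.780879.
Step 6: alpha = 0.05. fail to reject H0.

R = 9, z = 0.2782, p = 0.780879, fail to reject H0.


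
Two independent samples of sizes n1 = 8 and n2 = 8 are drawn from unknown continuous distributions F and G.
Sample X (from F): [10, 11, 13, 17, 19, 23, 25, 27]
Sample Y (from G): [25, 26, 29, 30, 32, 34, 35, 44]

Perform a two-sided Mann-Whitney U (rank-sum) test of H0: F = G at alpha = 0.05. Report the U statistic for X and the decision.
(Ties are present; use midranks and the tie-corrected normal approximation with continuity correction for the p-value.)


Step 1: Combine and sort all 16 observations; assign midranks.
sorted (value, group): (10,X), (11,X), (13,X), (17,X), (19,X), (23,X), (25,X), (25,Y), (26,Y), (27,X), (29,Y), (30,Y), (32,Y), (34,Y), (35,Y), (44,Y)
ranks: 10->1, 11->2, 13->3, 17->4, 19->5, 23->6, 25->7.5, 25->7.5, 26->9, 27->10, 29->11, 30->12, 32->13, 34->14, 35->15, 44->16
Step 2: Rank sum for X: R1 = 1 + 2 + 3 + 4 + 5 + 6 + 7.5 + 10 = 38.5.
Step 3: U_X = R1 - n1(n1+1)/2 = 38.5 - 8*9/2 = 38.5 - 36 = 2.5.
       U_Y = n1*n2 - U_X = 64 - 2.5 = 61.5.
Step 4: Ties are present, so use the tie-corrected normal approximation (with continuity correction) for the p-value.
Step 5: p-value = 0.002305; compare to alpha = 0.05. reject H0.

U_X = 2.5, p = 0.002305, reject H0 at alpha = 0.05.


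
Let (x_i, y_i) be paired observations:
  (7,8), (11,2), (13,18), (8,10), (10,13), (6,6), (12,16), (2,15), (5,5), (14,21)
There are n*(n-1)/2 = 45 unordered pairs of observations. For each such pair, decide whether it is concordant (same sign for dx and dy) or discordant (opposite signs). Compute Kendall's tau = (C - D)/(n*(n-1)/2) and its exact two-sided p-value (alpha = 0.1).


Step 1: Enumerate the 45 unordered pairs (i,j) with i<j and classify each by sign(x_j-x_i) * sign(y_j-y_i).
  (1,2):dx=+4,dy=-6->D; (1,3):dx=+6,dy=+10->C; (1,4):dx=+1,dy=+2->C; (1,5):dx=+3,dy=+5->C
  (1,6):dx=-1,dy=-2->C; (1,7):dx=+5,dy=+8->C; (1,8):dx=-5,dy=+7->D; (1,9):dx=-2,dy=-3->C
  (1,10):dx=+7,dy=+13->C; (2,3):dx=+2,dy=+16->C; (2,4):dx=-3,dy=+8->D; (2,5):dx=-1,dy=+11->D
  (2,6):dx=-5,dy=+4->D; (2,7):dx=+1,dy=+14->C; (2,8):dx=-9,dy=+13->D; (2,9):dx=-6,dy=+3->D
  (2,10):dx=+3,dy=+19->C; (3,4):dx=-5,dy=-8->C; (3,5):dx=-3,dy=-5->C; (3,6):dx=-7,dy=-12->C
  (3,7):dx=-1,dy=-2->C; (3,8):dx=-11,dy=-3->C; (3,9):dx=-8,dy=-13->C; (3,10):dx=+1,dy=+3->C
  (4,5):dx=+2,dy=+3->C; (4,6):dx=-2,dy=-4->C; (4,7):dx=+4,dy=+6->C; (4,8):dx=-6,dy=+5->D
  (4,9):dx=-3,dy=-5->C; (4,10):dx=+6,dy=+11->C; (5,6):dx=-4,dy=-7->C; (5,7):dx=+2,dy=+3->C
  (5,8):dx=-8,dy=+2->D; (5,9):dx=-5,dy=-8->C; (5,10):dx=+4,dy=+8->C; (6,7):dx=+6,dy=+10->C
  (6,8):dx=-4,dy=+9->D; (6,9):dx=-1,dy=-1->C; (6,10):dx=+8,dy=+15->C; (7,8):dx=-10,dy=-1->C
  (7,9):dx=-7,dy=-11->C; (7,10):dx=+2,dy=+5->C; (8,9):dx=+3,dy=-10->D; (8,10):dx=+12,dy=+6->C
  (9,10):dx=+9,dy=+16->C
Step 2: C = 34, D = 11, total pairs = 45.
Step 3: tau = (C - D)/(n(n-1)/2) = (34 - 11)/45 = 0.511111.
Step 4: Exact two-sided p-value (enumerate n! = 3628800 permutations of y under H0): p = 0.046623.
Step 5: alpha = 0.1. reject H0.

tau_b = 0.5111 (C=34, D=11), p = 0.046623, reject H0.


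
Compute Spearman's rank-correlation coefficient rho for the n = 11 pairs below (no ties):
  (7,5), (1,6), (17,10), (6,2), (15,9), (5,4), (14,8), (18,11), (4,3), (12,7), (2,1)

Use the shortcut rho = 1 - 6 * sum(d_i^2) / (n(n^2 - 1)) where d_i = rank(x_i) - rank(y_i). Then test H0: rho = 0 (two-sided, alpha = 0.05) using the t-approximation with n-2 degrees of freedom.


Step 1: Rank x and y separately (midranks; no ties here).
rank(x): 7->6, 1->1, 17->10, 6->5, 15->9, 5->4, 14->8, 18->11, 4->3, 12->7, 2->2
rank(y): 5->5, 6->6, 10->10, 2->2, 9->9, 4->4, 8->8, 11->11, 3->3, 7->7, 1->1
Step 2: d_i = R_x(i) - R_y(i); compute d_i^2.
  (6-5)^2=1, (1-6)^2=25, (10-10)^2=0, (5-2)^2=9, (9-9)^2=0, (4-4)^2=0, (8-8)^2=0, (11-11)^2=0, (3-3)^2=0, (7-7)^2=0, (2-1)^2=1
sum(d^2) = 36.
Step 3: rho = 1 - 6*36 / (11*(11^2 - 1)) = 1 - 216/1320 = 0.836364.
Step 4: Under H0, t = rho * sqrt((n-2)/(1-rho^2)) = 4.5772 ~ t(9).
Step 5: Two-sided p-value from the t-distribution with 9 df = 0.001333.
Step 6: alpha = 0.05. reject H0.

rho = 0.8364, p = 0.001333, reject H0 at alpha = 0.05.


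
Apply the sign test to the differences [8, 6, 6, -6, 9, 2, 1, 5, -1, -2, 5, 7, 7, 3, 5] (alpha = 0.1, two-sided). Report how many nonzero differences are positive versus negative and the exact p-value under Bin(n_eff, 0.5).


Step 1: Discard zero differences. Original n = 15; n_eff = number of nonzero differences = 15.
Nonzero differences (with sign): +8, +6, +6, -6, +9, +2, +1, +5, -1, -2, +5, +7, +7, +3, +5
Step 2: Count signs: positive = 12, negative = 3.
Step 3: Under H0: P(positive) = 0.5, so the number of positives S ~ Bin(15, 0.5).
Step 4: Two-sided exact p-value = sum of Bin(15,0.5) probabilities at or below the observed probability = 0.035156.
Step 5: alpha = 0.1. reject H0.

n_eff = 15, pos = 12, neg = 3, p = 0.035156, reject H0.


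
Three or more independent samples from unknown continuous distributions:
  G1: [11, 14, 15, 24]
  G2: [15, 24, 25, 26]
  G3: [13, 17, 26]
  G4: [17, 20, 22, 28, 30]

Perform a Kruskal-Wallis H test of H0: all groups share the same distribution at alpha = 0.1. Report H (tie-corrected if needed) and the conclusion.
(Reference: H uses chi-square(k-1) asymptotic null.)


Step 1: Combine all N = 16 observations and assign midranks.
sorted (value, group, rank): (11,G1,1), (13,G3,2), (14,G1,3), (15,G1,4.5), (15,G2,4.5), (17,G3,6.5), (17,G4,6.5), (20,G4,8), (22,G4,9), (24,G1,10.5), (24,G2,10.5), (25,G2,12), (26,G2,13.5), (26,G3,13.5), (28,G4,15), (30,G4,16)
Step 2: Sum ranks within each group.
R_1 = 19 (n_1 = 4)
R_2 = 40.5 (n_2 = 4)
R_3 = 22 (n_3 = 3)
R_4 = 54.5 (n_4 = 5)
Step 3: H = 12/(N(N+1)) * sum(R_i^2/n_i) - 3(N+1)
     = 12/(16*17) * (19^2/4 + 40.5^2/4 + 22^2/3 + 54.5^2/5) - 3*17
     = 0.044118 * 1255.7 - 51
     = 4.398346.
Step 4: Ties present; correction factor C = 1 - 24/(16^3 - 16) = 0.994118. Corrected H = 4.398346 / 0.994118 = 4.424371.
Step 5: Under H0, H ~ chi^2(3); p-value = 0.219136.
Step 6: alpha = 0.1. fail to reject H0.

H = 4.4244, df = 3, p = 0.219136, fail to reject H0.


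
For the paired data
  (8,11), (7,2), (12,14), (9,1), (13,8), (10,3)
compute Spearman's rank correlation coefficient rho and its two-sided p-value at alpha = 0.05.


Step 1: Rank x and y separately (midranks; no ties here).
rank(x): 8->2, 7->1, 12->5, 9->3, 13->6, 10->4
rank(y): 11->5, 2->2, 14->6, 1->1, 8->4, 3->3
Step 2: d_i = R_x(i) - R_y(i); compute d_i^2.
  (2-5)^2=9, (1-2)^2=1, (5-6)^2=1, (3-1)^2=4, (6-4)^2=4, (4-3)^2=1
sum(d^2) = 20.
Step 3: rho = 1 - 6*20 / (6*(6^2 - 1)) = 1 - 120/210 = 0.428571.
Step 4: Under H0, t = rho * sqrt((n-2)/(1-rho^2)) = 0.9487 ~ t(4).
Step 5: Two-sided p-value from the t-distribution with 4 df = 0.396501.
Step 6: alpha = 0.05. fail to reject H0.

rho = 0.4286, p = 0.396501, fail to reject H0 at alpha = 0.05.


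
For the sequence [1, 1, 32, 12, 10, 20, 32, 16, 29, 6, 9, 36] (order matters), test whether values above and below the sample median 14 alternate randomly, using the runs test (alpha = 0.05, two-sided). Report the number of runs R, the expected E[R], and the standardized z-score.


Step 1: Compute median = 14; label A = above, B = below.
Labels in order: BBABBAAAABBA  (n_A = 6, n_B = 6)
Step 2: Count runs R = 6.
Step 3: Under H0 (random ordering), E[R] = 2*n_A*n_B/(n_A+n_B) + 1 = 2*6*6/12 + 1 = 7.0000.
        Var[R] = 2*n_A*n_B*(2*n_A*n_B - n_A - n_B) / ((n_A+n_B)^2 * (n_A+n_B-1)) = 4320/1584 = 2.7273.
        SD[R] = 1.6514.
Step 4: Continuity-corrected z = (R + 0.5 - E[R]) / SD[R] = (6 + 0.5 - 7.0000) / 1.6514 = -0.3028.
Step 5: Two-sided p-value via normal approximation = 2*(1 - Phi(|z|)) = 0.762069.
Step 6: alpha = 0.05. fail to reject H0.

R = 6, z = -0.3028, p = 0.762069, fail to reject H0.


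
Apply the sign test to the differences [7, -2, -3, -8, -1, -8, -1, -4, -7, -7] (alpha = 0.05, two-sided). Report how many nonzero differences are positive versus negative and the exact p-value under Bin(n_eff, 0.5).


Step 1: Discard zero differences. Original n = 10; n_eff = number of nonzero differences = 10.
Nonzero differences (with sign): +7, -2, -3, -8, -1, -8, -1, -4, -7, -7
Step 2: Count signs: positive = 1, negative = 9.
Step 3: Under H0: P(positive) = 0.5, so the number of positives S ~ Bin(10, 0.5).
Step 4: Two-sided exact p-value = sum of Bin(10,0.5) probabilities at or below the observed probability = 0.021484.
Step 5: alpha = 0.05. reject H0.

n_eff = 10, pos = 1, neg = 9, p = 0.021484, reject H0.


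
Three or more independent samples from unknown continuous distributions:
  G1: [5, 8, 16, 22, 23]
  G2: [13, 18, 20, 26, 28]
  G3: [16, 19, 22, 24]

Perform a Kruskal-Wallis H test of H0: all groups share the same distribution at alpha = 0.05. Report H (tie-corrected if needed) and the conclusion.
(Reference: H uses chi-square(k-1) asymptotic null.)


Step 1: Combine all N = 14 observations and assign midranks.
sorted (value, group, rank): (5,G1,1), (8,G1,2), (13,G2,3), (16,G1,4.5), (16,G3,4.5), (18,G2,6), (19,G3,7), (20,G2,8), (22,G1,9.5), (22,G3,9.5), (23,G1,11), (24,G3,12), (26,G2,13), (28,G2,14)
Step 2: Sum ranks within each group.
R_1 = 28 (n_1 = 5)
R_2 = 44 (n_2 = 5)
R_3 = 33 (n_3 = 4)
Step 3: H = 12/(N(N+1)) * sum(R_i^2/n_i) - 3(N+1)
     = 12/(14*15) * (28^2/5 + 44^2/5 + 33^2/4) - 3*15
     = 0.057143 * 816.25 - 45
     = 1.642857.
Step 4: Ties present; correction factor C = 1 - 12/(14^3 - 14) = 0.995604. Corrected H = 1.642857 / 0.995604 = 1.650110.
Step 5: Under H0, H ~ chi^2(2); p-value = 0.438211.
Step 6: alpha = 0.05. fail to reject H0.

H = 1.6501, df = 2, p = 0.438211, fail to reject H0.


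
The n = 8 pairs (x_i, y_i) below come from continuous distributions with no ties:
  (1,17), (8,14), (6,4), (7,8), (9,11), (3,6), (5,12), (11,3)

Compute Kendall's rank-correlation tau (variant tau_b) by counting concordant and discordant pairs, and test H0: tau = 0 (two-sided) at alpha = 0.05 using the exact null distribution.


Step 1: Enumerate the 28 unordered pairs (i,j) with i<j and classify each by sign(x_j-x_i) * sign(y_j-y_i).
  (1,2):dx=+7,dy=-3->D; (1,3):dx=+5,dy=-13->D; (1,4):dx=+6,dy=-9->D; (1,5):dx=+8,dy=-6->D
  (1,6):dx=+2,dy=-11->D; (1,7):dx=+4,dy=-5->D; (1,8):dx=+10,dy=-14->D; (2,3):dx=-2,dy=-10->C
  (2,4):dx=-1,dy=-6->C; (2,5):dx=+1,dy=-3->D; (2,6):dx=-5,dy=-8->C; (2,7):dx=-3,dy=-2->C
  (2,8):dx=+3,dy=-11->D; (3,4):dx=+1,dy=+4->C; (3,5):dx=+3,dy=+7->C; (3,6):dx=-3,dy=+2->D
  (3,7):dx=-1,dy=+8->D; (3,8):dx=+5,dy=-1->D; (4,5):dx=+2,dy=+3->C; (4,6):dx=-4,dy=-2->C
  (4,7):dx=-2,dy=+4->D; (4,8):dx=+4,dy=-5->D; (5,6):dx=-6,dy=-5->C; (5,7):dx=-4,dy=+1->D
  (5,8):dx=+2,dy=-8->D; (6,7):dx=+2,dy=+6->C; (6,8):dx=+8,dy=-3->D; (7,8):dx=+6,dy=-9->D
Step 2: C = 10, D = 18, total pairs = 28.
Step 3: tau = (C - D)/(n(n-1)/2) = (10 - 18)/28 = -0.285714.
Step 4: Exact two-sided p-value (enumerate n! = 40320 permutations of y under H0): p = 0.398760.
Step 5: alpha = 0.05. fail to reject H0.

tau_b = -0.2857 (C=10, D=18), p = 0.398760, fail to reject H0.


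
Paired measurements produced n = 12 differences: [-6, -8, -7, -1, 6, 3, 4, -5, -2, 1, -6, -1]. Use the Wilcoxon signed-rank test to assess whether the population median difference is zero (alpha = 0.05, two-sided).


Step 1: Drop any zero differences (none here) and take |d_i|.
|d| = [6, 8, 7, 1, 6, 3, 4, 5, 2, 1, 6, 1]
Step 2: Midrank |d_i| (ties get averaged ranks).
ranks: |6|->9, |8|->12, |7|->11, |1|->2, |6|->9, |3|->5, |4|->6, |5|->7, |2|->4, |1|->2, |6|->9, |1|->2
Step 3: Attach original signs; sum ranks with positive sign and with negative sign.
W+ = 9 + 5 + 6 + 2 = 22
W- = 9 + 12 + 11 + 2 + 7 + 4 + 9 + 2 = 56
(Check: W+ + W- = 78 should equal n(n+1)/2 = 78.)
Step 4: Test statistic W = min(W+, W-) = 22.
Step 5: Ties in |d|, so use the tie-corrected normal approximation.
        E[W] = n(n+1)/4 = 12*13/4 = 39.
        Tie groups: |d|=1 (t=3), |d|=6 (t=3); sum(t^3 - t) = 48.
        Var[W] = n(n+1)(2n+1)/24 - sum(t^3-t)/48 = 3900/24 - 48/48 = 161.5.
        z = (W - E[W]) / sqrt(Var[W]) = (22 - 39) / 12.7083 = -1.3377.
        Two-sided p = 2*Phi(z) = 0.180990.
Step 6: alpha = 0.05. fail to reject H0.

W+ = 22, W- = 56, W = min = 22, p = 0.180990, fail to reject H0.


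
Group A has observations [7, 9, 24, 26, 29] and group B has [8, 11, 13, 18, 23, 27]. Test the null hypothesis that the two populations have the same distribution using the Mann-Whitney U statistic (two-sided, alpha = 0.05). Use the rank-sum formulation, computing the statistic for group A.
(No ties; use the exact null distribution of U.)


Step 1: Combine and sort all 11 observations; assign midranks.
sorted (value, group): (7,X), (8,Y), (9,X), (11,Y), (13,Y), (18,Y), (23,Y), (24,X), (26,X), (27,Y), (29,X)
ranks: 7->1, 8->2, 9->3, 11->4, 13->5, 18->6, 23->7, 24->8, 26->9, 27->10, 29->11
Step 2: Rank sum for X: R1 = 1 + 3 + 8 + 9 + 11 = 32.
Step 3: U_X = R1 - n1(n1+1)/2 = 32 - 5*6/2 = 32 - 15 = 17.
       U_Y = n1*n2 - U_X = 30 - 17 = 13.
Step 4: No ties, so the exact null distribution of U (based on enumerating the C(11,5) = 462 equally likely rank assignments) gives the two-sided p-value.
Step 5: p-value = 0.792208; compare to alpha = 0.05. fail to reject H0.

U_X = 17, p = 0.792208, fail to reject H0 at alpha = 0.05.


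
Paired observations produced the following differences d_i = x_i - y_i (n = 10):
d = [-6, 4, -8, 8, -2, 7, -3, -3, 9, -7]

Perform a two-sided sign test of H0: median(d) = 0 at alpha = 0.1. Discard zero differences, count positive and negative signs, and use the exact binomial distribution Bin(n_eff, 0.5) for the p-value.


Step 1: Discard zero differences. Original n = 10; n_eff = number of nonzero differences = 10.
Nonzero differences (with sign): -6, +4, -8, +8, -2, +7, -3, -3, +9, -7
Step 2: Count signs: positive = 4, negative = 6.
Step 3: Under H0: P(positive) = 0.5, so the number of positives S ~ Bin(10, 0.5).
Step 4: Two-sided exact p-value = sum of Bin(10,0.5) probabilities at or below the observed probability = 0.753906.
Step 5: alpha = 0.1. fail to reject H0.

n_eff = 10, pos = 4, neg = 6, p = 0.753906, fail to reject H0.


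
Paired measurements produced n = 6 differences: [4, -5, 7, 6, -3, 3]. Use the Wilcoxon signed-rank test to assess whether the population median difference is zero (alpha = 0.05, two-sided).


Step 1: Drop any zero differences (none here) and take |d_i|.
|d| = [4, 5, 7, 6, 3, 3]
Step 2: Midrank |d_i| (ties get averaged ranks).
ranks: |4|->3, |5|->4, |7|->6, |6|->5, |3|->1.5, |3|->1.5
Step 3: Attach original signs; sum ranks with positive sign and with negative sign.
W+ = 3 + 6 + 5 + 1.5 = 15.5
W- = 4 + 1.5 = 5.5
(Check: W+ + W- = 21 should equal n(n+1)/2 = 21.)
Step 4: Test statistic W = min(W+, W-) = 5.5.
Step 5: Ties in |d|, so use the tie-corrected normal approximation.
        E[W] = n(n+1)/4 = 6*7/4 = 10.5.
        Tie groups: |d|=3 (t=2); sum(t^3 - t) = 6.
        Var[W] = n(n+1)(2n+1)/24 - sum(t^3-t)/48 = 546/24 - 6/48 = 22.625.
        z = (W - E[W]) / sqrt(Var[W]) = (5.5 - 10.5) / 4.7566 = -1.0512.
        Two-sided p = 2*Phi(z) = 0.293177.
Step 6: alpha = 0.05. fail to reject H0.

W+ = 15.5, W- = 5.5, W = min = 5.5, p = 0.293177, fail to reject H0.


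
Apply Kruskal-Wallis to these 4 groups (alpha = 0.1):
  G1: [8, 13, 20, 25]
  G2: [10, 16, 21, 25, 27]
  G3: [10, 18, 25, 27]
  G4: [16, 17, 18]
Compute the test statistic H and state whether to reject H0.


Step 1: Combine all N = 16 observations and assign midranks.
sorted (value, group, rank): (8,G1,1), (10,G2,2.5), (10,G3,2.5), (13,G1,4), (16,G2,5.5), (16,G4,5.5), (17,G4,7), (18,G3,8.5), (18,G4,8.5), (20,G1,10), (21,G2,11), (25,G1,13), (25,G2,13), (25,G3,13), (27,G2,15.5), (27,G3,15.5)
Step 2: Sum ranks within each group.
R_1 = 28 (n_1 = 4)
R_2 = 47.5 (n_2 = 5)
R_3 = 39.5 (n_3 = 4)
R_4 = 21 (n_4 = 3)
Step 3: H = 12/(N(N+1)) * sum(R_i^2/n_i) - 3(N+1)
     = 12/(16*17) * (28^2/4 + 47.5^2/5 + 39.5^2/4 + 21^2/3) - 3*17
     = 0.044118 * 1184.31 - 51
     = 1.249081.
Step 4: Ties present; correction factor C = 1 - 48/(16^3 - 16) = 0.988235. Corrected H = 1.249081 / 0.988235 = 1.263951.
Step 5: Under H0, H ~ chi^2(3); p-value = 0.737711.
Step 6: alpha = 0.1. fail to reject H0.

H = 1.2640, df = 3, p = 0.737711, fail to reject H0.


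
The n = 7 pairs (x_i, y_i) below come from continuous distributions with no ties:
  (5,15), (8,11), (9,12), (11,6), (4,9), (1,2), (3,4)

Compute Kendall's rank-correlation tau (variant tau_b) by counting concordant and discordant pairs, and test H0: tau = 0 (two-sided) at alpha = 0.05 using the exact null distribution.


Step 1: Enumerate the 21 unordered pairs (i,j) with i<j and classify each by sign(x_j-x_i) * sign(y_j-y_i).
  (1,2):dx=+3,dy=-4->D; (1,3):dx=+4,dy=-3->D; (1,4):dx=+6,dy=-9->D; (1,5):dx=-1,dy=-6->C
  (1,6):dx=-4,dy=-13->C; (1,7):dx=-2,dy=-11->C; (2,3):dx=+1,dy=+1->C; (2,4):dx=+3,dy=-5->D
  (2,5):dx=-4,dy=-2->C; (2,6):dx=-7,dy=-9->C; (2,7):dx=-5,dy=-7->C; (3,4):dx=+2,dy=-6->D
  (3,5):dx=-5,dy=-3->C; (3,6):dx=-8,dy=-10->C; (3,7):dx=-6,dy=-8->C; (4,5):dx=-7,dy=+3->D
  (4,6):dx=-10,dy=-4->C; (4,7):dx=-8,dy=-2->C; (5,6):dx=-3,dy=-7->C; (5,7):dx=-1,dy=-5->C
  (6,7):dx=+2,dy=+2->C
Step 2: C = 15, D = 6, total pairs = 21.
Step 3: tau = (C - D)/(n(n-1)/2) = (15 - 6)/21 = 0.428571.
Step 4: Exact two-sided p-value (enumerate n! = 5040 permutations of y under H0): p = 0.238889.
Step 5: alpha = 0.05. fail to reject H0.

tau_b = 0.4286 (C=15, D=6), p = 0.238889, fail to reject H0.


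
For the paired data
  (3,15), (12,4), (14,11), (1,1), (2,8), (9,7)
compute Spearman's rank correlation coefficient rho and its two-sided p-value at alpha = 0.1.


Step 1: Rank x and y separately (midranks; no ties here).
rank(x): 3->3, 12->5, 14->6, 1->1, 2->2, 9->4
rank(y): 15->6, 4->2, 11->5, 1->1, 8->4, 7->3
Step 2: d_i = R_x(i) - R_y(i); compute d_i^2.
  (3-6)^2=9, (5-2)^2=9, (6-5)^2=1, (1-1)^2=0, (2-4)^2=4, (4-3)^2=1
sum(d^2) = 24.
Step 3: rho = 1 - 6*24 / (6*(6^2 - 1)) = 1 - 144/210 = 0.314286.
Step 4: Under H0, t = rho * sqrt((n-2)/(1-rho^2)) = 0.6621 ~ t(4).
Step 5: Two-sided p-value from the t-distribution with 4 df = 0.544093.
Step 6: alpha = 0.1. fail to reject H0.

rho = 0.3143, p = 0.544093, fail to reject H0 at alpha = 0.1.


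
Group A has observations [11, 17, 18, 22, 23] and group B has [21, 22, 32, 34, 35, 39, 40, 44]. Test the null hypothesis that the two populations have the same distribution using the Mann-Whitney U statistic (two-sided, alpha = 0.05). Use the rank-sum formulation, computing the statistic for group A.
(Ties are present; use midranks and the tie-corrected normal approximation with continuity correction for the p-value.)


Step 1: Combine and sort all 13 observations; assign midranks.
sorted (value, group): (11,X), (17,X), (18,X), (21,Y), (22,X), (22,Y), (23,X), (32,Y), (34,Y), (35,Y), (39,Y), (40,Y), (44,Y)
ranks: 11->1, 17->2, 18->3, 21->4, 22->5.5, 22->5.5, 23->7, 32->8, 34->9, 35->10, 39->11, 40->12, 44->13
Step 2: Rank sum for X: R1 = 1 + 2 + 3 + 5.5 + 7 = 18.5.
Step 3: U_X = R1 - n1(n1+1)/2 = 18.5 - 5*6/2 = 18.5 - 15 = 3.5.
       U_Y = n1*n2 - U_X = 40 - 3.5 = 36.5.
Step 4: Ties are present, so use the tie-corrected normal approximation (with continuity correction) for the p-value.
Step 5: p-value = 0.019007; compare to alpha = 0.05. reject H0.

U_X = 3.5, p = 0.019007, reject H0 at alpha = 0.05.


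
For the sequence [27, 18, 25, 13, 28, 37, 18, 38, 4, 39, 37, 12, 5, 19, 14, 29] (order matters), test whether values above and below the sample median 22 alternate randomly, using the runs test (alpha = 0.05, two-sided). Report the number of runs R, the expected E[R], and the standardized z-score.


Step 1: Compute median = 22; label A = above, B = below.
Labels in order: ABABAABABAABBBBA  (n_A = 8, n_B = 8)
Step 2: Count runs R = 11.
Step 3: Under H0 (random ordering), E[R] = 2*n_A*n_B/(n_A+n_B) + 1 = 2*8*8/16 + 1 = 9.0000.
        Var[R] = 2*n_A*n_B*(2*n_A*n_B - n_A - n_B) / ((n_A+n_B)^2 * (n_A+n_B-1)) = 14336/3840 = 3.7333.
        SD[R] = 1.9322.
Step 4: Continuity-corrected z = (R - 0.5 - E[R]) / SD[R] = (11 - 0.5 - 9.0000) / 1.9322 = 0.7763.
Step 5: Two-sided p-value via normal approximation = 2*(1 - Phi(|z|)) = 0.437558.
Step 6: alpha = 0.05. fail to reject H0.

R = 11, z = 0.7763, p = 0.437558, fail to reject H0.


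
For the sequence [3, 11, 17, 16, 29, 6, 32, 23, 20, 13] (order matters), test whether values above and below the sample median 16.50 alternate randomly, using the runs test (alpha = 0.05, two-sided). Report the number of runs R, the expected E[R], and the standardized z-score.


Step 1: Compute median = 16.50; label A = above, B = below.
Labels in order: BBABABAAAB  (n_A = 5, n_B = 5)
Step 2: Count runs R = 7.
Step 3: Under H0 (random ordering), E[R] = 2*n_A*n_B/(n_A+n_B) + 1 = 2*5*5/10 + 1 = 6.0000.
        Var[R] = 2*n_A*n_B*(2*n_A*n_B - n_A - n_B) / ((n_A+n_B)^2 * (n_A+n_B-1)) = 2000/900 = 2.2222.
        SD[R] = 1.4907.
Step 4: Continuity-corrected z = (R - 0.5 - E[R]) / SD[R] = (7 - 0.5 - 6.0000) / 1.4907 = 0.3354.
Step 5: Two-sided p-value via normal approximation = 2*(1 - Phi(|z|)) = 0.737316.
Step 6: alpha = 0.05. fail to reject H0.

R = 7, z = 0.3354, p = 0.737316, fail to reject H0.


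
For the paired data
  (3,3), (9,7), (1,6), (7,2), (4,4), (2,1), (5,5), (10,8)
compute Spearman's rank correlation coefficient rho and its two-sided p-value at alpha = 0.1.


Step 1: Rank x and y separately (midranks; no ties here).
rank(x): 3->3, 9->7, 1->1, 7->6, 4->4, 2->2, 5->5, 10->8
rank(y): 3->3, 7->7, 6->6, 2->2, 4->4, 1->1, 5->5, 8->8
Step 2: d_i = R_x(i) - R_y(i); compute d_i^2.
  (3-3)^2=0, (7-7)^2=0, (1-6)^2=25, (6-2)^2=16, (4-4)^2=0, (2-1)^2=1, (5-5)^2=0, (8-8)^2=0
sum(d^2) = 42.
Step 3: rho = 1 - 6*42 / (8*(8^2 - 1)) = 1 - 252/504 = 0.500000.
Step 4: Under H0, t = rho * sqrt((n-2)/(1-rho^2)) = 1.4142 ~ t(6).
Step 5: Two-sided p-value from the t-distribution with 6 df = 0.207031.
Step 6: alpha = 0.1. fail to reject H0.

rho = 0.5000, p = 0.207031, fail to reject H0 at alpha = 0.1.


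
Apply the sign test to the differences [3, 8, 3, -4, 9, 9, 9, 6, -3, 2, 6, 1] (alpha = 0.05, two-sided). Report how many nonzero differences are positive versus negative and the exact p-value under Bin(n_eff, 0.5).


Step 1: Discard zero differences. Original n = 12; n_eff = number of nonzero differences = 12.
Nonzero differences (with sign): +3, +8, +3, -4, +9, +9, +9, +6, -3, +2, +6, +1
Step 2: Count signs: positive = 10, negative = 2.
Step 3: Under H0: P(positive) = 0.5, so the number of positives S ~ Bin(12, 0.5).
Step 4: Two-sided exact p-value = sum of Bin(12,0.5) probabilities at or below the observed probability = 0.038574.
Step 5: alpha = 0.05. reject H0.

n_eff = 12, pos = 10, neg = 2, p = 0.038574, reject H0.


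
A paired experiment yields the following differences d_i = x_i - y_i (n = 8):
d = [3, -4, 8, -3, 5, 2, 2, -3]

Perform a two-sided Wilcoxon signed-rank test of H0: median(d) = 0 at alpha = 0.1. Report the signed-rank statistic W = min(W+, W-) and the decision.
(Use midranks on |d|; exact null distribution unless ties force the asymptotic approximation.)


Step 1: Drop any zero differences (none here) and take |d_i|.
|d| = [3, 4, 8, 3, 5, 2, 2, 3]
Step 2: Midrank |d_i| (ties get averaged ranks).
ranks: |3|->4, |4|->6, |8|->8, |3|->4, |5|->7, |2|->1.5, |2|->1.5, |3|->4
Step 3: Attach original signs; sum ranks with positive sign and with negative sign.
W+ = 4 + 8 + 7 + 1.5 + 1.5 = 22
W- = 6 + 4 + 4 = 14
(Check: W+ + W- = 36 should equal n(n+1)/2 = 36.)
Step 4: Test statistic W = min(W+, W-) = 14.
Step 5: Ties in |d|, so use the tie-corrected normal approximation.
        E[W] = n(n+1)/4 = 8*9/4 = 18.
        Tie groups: |d|=2 (t=2), |d|=3 (t=3); sum(t^3 - t) = 30.
        Var[W] = n(n+1)(2n+1)/24 - sum(t^3-t)/48 = 1224/24 - 30/48 = 50.375.
        z = (W - E[W]) / sqrt(Var[W]) = (14 - 18) / 7.0975 = -0.5636.
        Two-sided p = 2*Phi(z) = 0.573043.
Step 6: alpha = 0.1. fail to reject H0.

W+ = 22, W- = 14, W = min = 14, p = 0.573043, fail to reject H0.


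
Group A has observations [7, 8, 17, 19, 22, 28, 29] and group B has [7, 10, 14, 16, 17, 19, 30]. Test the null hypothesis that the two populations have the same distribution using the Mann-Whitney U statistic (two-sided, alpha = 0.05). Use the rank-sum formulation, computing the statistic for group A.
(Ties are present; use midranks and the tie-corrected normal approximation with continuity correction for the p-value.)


Step 1: Combine and sort all 14 observations; assign midranks.
sorted (value, group): (7,X), (7,Y), (8,X), (10,Y), (14,Y), (16,Y), (17,X), (17,Y), (19,X), (19,Y), (22,X), (28,X), (29,X), (30,Y)
ranks: 7->1.5, 7->1.5, 8->3, 10->4, 14->5, 16->6, 17->7.5, 17->7.5, 19->9.5, 19->9.5, 22->11, 28->12, 29->13, 30->14
Step 2: Rank sum for X: R1 = 1.5 + 3 + 7.5 + 9.5 + 11 + 12 + 13 = 57.5.
Step 3: U_X = R1 - n1(n1+1)/2 = 57.5 - 7*8/2 = 57.5 - 28 = 29.5.
       U_Y = n1*n2 - U_X = 49 - 29.5 = 19.5.
Step 4: Ties are present, so use the tie-corrected normal approximation (with continuity correction) for the p-value.
Step 5: p-value = 0.564011; compare to alpha = 0.05. fail to reject H0.

U_X = 29.5, p = 0.564011, fail to reject H0 at alpha = 0.05.


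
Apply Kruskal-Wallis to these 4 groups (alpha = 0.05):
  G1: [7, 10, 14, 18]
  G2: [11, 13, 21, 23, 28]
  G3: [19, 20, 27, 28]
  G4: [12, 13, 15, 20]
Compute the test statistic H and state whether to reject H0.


Step 1: Combine all N = 17 observations and assign midranks.
sorted (value, group, rank): (7,G1,1), (10,G1,2), (11,G2,3), (12,G4,4), (13,G2,5.5), (13,G4,5.5), (14,G1,7), (15,G4,8), (18,G1,9), (19,G3,10), (20,G3,11.5), (20,G4,11.5), (21,G2,13), (23,G2,14), (27,G3,15), (28,G2,16.5), (28,G3,16.5)
Step 2: Sum ranks within each group.
R_1 = 19 (n_1 = 4)
R_2 = 52 (n_2 = 5)
R_3 = 53 (n_3 = 4)
R_4 = 29 (n_4 = 4)
Step 3: H = 12/(N(N+1)) * sum(R_i^2/n_i) - 3(N+1)
     = 12/(17*18) * (19^2/4 + 52^2/5 + 53^2/4 + 29^2/4) - 3*18
     = 0.039216 * 1543.55 - 54
     = 6.531373.
Step 4: Ties present; correction factor C = 1 - 18/(17^3 - 17) = 0.996324. Corrected H = 6.531373 / 0.996324 = 6.555474.
Step 5: Under H0, H ~ chi^2(3); p-value = 0.087500.
Step 6: alpha = 0.05. fail to reject H0.

H = 6.5555, df = 3, p = 0.087500, fail to reject H0.


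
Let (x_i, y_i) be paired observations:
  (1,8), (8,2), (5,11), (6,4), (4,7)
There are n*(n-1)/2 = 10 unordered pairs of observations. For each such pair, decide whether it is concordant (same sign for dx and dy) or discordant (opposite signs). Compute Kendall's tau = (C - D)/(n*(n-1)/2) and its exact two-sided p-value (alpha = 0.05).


Step 1: Enumerate the 10 unordered pairs (i,j) with i<j and classify each by sign(x_j-x_i) * sign(y_j-y_i).
  (1,2):dx=+7,dy=-6->D; (1,3):dx=+4,dy=+3->C; (1,4):dx=+5,dy=-4->D; (1,5):dx=+3,dy=-1->D
  (2,3):dx=-3,dy=+9->D; (2,4):dx=-2,dy=+2->D; (2,5):dx=-4,dy=+5->D; (3,4):dx=+1,dy=-7->D
  (3,5):dx=-1,dy=-4->C; (4,5):dx=-2,dy=+3->D
Step 2: C = 2, D = 8, total pairs = 10.
Step 3: tau = (C - D)/(n(n-1)/2) = (2 - 8)/10 = -0.600000.
Step 4: Exact two-sided p-value (enumerate n! = 120 permutations of y under H0): p = 0.233333.
Step 5: alpha = 0.05. fail to reject H0.

tau_b = -0.6000 (C=2, D=8), p = 0.233333, fail to reject H0.


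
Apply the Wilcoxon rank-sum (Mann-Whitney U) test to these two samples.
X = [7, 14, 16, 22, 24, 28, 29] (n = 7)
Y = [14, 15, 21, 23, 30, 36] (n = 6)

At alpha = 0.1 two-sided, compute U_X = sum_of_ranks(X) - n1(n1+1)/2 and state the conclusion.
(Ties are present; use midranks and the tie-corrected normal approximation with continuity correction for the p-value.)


Step 1: Combine and sort all 13 observations; assign midranks.
sorted (value, group): (7,X), (14,X), (14,Y), (15,Y), (16,X), (21,Y), (22,X), (23,Y), (24,X), (28,X), (29,X), (30,Y), (36,Y)
ranks: 7->1, 14->2.5, 14->2.5, 15->4, 16->5, 21->6, 22->7, 23->8, 24->9, 28->10, 29->11, 30->12, 36->13
Step 2: Rank sum for X: R1 = 1 + 2.5 + 5 + 7 + 9 + 10 + 11 = 45.5.
Step 3: U_X = R1 - n1(n1+1)/2 = 45.5 - 7*8/2 = 45.5 - 28 = 17.5.
       U_Y = n1*n2 - U_X = 42 - 17.5 = 24.5.
Step 4: Ties are present, so use the tie-corrected normal approximation (with continuity correction) for the p-value.
Step 5: p-value = 0.667806; compare to alpha = 0.1. fail to reject H0.

U_X = 17.5, p = 0.667806, fail to reject H0 at alpha = 0.1.


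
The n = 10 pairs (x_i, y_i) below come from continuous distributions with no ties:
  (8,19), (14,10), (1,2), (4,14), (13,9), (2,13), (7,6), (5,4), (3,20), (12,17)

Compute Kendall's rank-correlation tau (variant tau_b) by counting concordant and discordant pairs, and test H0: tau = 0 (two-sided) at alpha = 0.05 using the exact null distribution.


Step 1: Enumerate the 45 unordered pairs (i,j) with i<j and classify each by sign(x_j-x_i) * sign(y_j-y_i).
  (1,2):dx=+6,dy=-9->D; (1,3):dx=-7,dy=-17->C; (1,4):dx=-4,dy=-5->C; (1,5):dx=+5,dy=-10->D
  (1,6):dx=-6,dy=-6->C; (1,7):dx=-1,dy=-13->C; (1,8):dx=-3,dy=-15->C; (1,9):dx=-5,dy=+1->D
  (1,10):dx=+4,dy=-2->D; (2,3):dx=-13,dy=-8->C; (2,4):dx=-10,dy=+4->D; (2,5):dx=-1,dy=-1->C
  (2,6):dx=-12,dy=+3->D; (2,7):dx=-7,dy=-4->C; (2,8):dx=-9,dy=-6->C; (2,9):dx=-11,dy=+10->D
  (2,10):dx=-2,dy=+7->D; (3,4):dx=+3,dy=+12->C; (3,5):dx=+12,dy=+7->C; (3,6):dx=+1,dy=+11->C
  (3,7):dx=+6,dy=+4->C; (3,8):dx=+4,dy=+2->C; (3,9):dx=+2,dy=+18->C; (3,10):dx=+11,dy=+15->C
  (4,5):dx=+9,dy=-5->D; (4,6):dx=-2,dy=-1->C; (4,7):dx=+3,dy=-8->D; (4,8):dx=+1,dy=-10->D
  (4,9):dx=-1,dy=+6->D; (4,10):dx=+8,dy=+3->C; (5,6):dx=-11,dy=+4->D; (5,7):dx=-6,dy=-3->C
  (5,8):dx=-8,dy=-5->C; (5,9):dx=-10,dy=+11->D; (5,10):dx=-1,dy=+8->D; (6,7):dx=+5,dy=-7->D
  (6,8):dx=+3,dy=-9->D; (6,9):dx=+1,dy=+7->C; (6,10):dx=+10,dy=+4->C; (7,8):dx=-2,dy=-2->C
  (7,9):dx=-4,dy=+14->D; (7,10):dx=+5,dy=+11->C; (8,9):dx=-2,dy=+16->D; (8,10):dx=+7,dy=+13->C
  (9,10):dx=+9,dy=-3->D
Step 2: C = 25, D = 20, total pairs = 45.
Step 3: tau = (C - D)/(n(n-1)/2) = (25 - 20)/45 = 0.111111.
Step 4: Exact two-sided p-value (enumerate n! = 3628800 permutations of y under H0): p = 0.727490.
Step 5: alpha = 0.05. fail to reject H0.

tau_b = 0.1111 (C=25, D=20), p = 0.727490, fail to reject H0.


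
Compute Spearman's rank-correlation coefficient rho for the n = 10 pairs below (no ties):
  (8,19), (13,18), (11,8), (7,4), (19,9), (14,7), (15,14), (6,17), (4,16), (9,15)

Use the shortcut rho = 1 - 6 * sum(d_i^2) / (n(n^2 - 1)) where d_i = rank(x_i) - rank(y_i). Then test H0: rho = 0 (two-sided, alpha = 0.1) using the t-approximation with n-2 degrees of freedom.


Step 1: Rank x and y separately (midranks; no ties here).
rank(x): 8->4, 13->7, 11->6, 7->3, 19->10, 14->8, 15->9, 6->2, 4->1, 9->5
rank(y): 19->10, 18->9, 8->3, 4->1, 9->4, 7->2, 14->5, 17->8, 16->7, 15->6
Step 2: d_i = R_x(i) - R_y(i); compute d_i^2.
  (4-10)^2=36, (7-9)^2=4, (6-3)^2=9, (3-1)^2=4, (10-4)^2=36, (8-2)^2=36, (9-5)^2=16, (2-8)^2=36, (1-7)^2=36, (5-6)^2=1
sum(d^2) = 214.
Step 3: rho = 1 - 6*214 / (10*(10^2 - 1)) = 1 - 1284/990 = -0.296970.
Step 4: Under H0, t = rho * sqrt((n-2)/(1-rho^2)) = -0.8796 ~ t(8).
Step 5: Two-sided p-value from the t-distribution with 8 df = 0.404702.
Step 6: alpha = 0.1. fail to reject H0.

rho = -0.2970, p = 0.404702, fail to reject H0 at alpha = 0.1.


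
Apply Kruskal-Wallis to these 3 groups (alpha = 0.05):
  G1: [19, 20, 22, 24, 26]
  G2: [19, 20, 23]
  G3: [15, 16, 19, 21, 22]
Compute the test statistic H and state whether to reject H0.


Step 1: Combine all N = 13 observations and assign midranks.
sorted (value, group, rank): (15,G3,1), (16,G3,2), (19,G1,4), (19,G2,4), (19,G3,4), (20,G1,6.5), (20,G2,6.5), (21,G3,8), (22,G1,9.5), (22,G3,9.5), (23,G2,11), (24,G1,12), (26,G1,13)
Step 2: Sum ranks within each group.
R_1 = 45 (n_1 = 5)
R_2 = 21.5 (n_2 = 3)
R_3 = 24.5 (n_3 = 5)
Step 3: H = 12/(N(N+1)) * sum(R_i^2/n_i) - 3(N+1)
     = 12/(13*14) * (45^2/5 + 21.5^2/3 + 24.5^2/5) - 3*14
     = 0.065934 * 679.133 - 42
     = 2.778022.
Step 4: Ties present; correction factor C = 1 - 36/(13^3 - 13) = 0.983516. Corrected H = 2.778022 / 0.983516 = 2.824581.
Step 5: Under H0, H ~ chi^2(2); p-value = 0.243585.
Step 6: alpha = 0.05. fail to reject H0.

H = 2.8246, df = 2, p = 0.243585, fail to reject H0.


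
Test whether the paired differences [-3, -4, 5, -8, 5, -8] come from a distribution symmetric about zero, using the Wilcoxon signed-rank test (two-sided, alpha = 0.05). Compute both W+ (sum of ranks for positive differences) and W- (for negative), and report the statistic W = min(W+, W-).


Step 1: Drop any zero differences (none here) and take |d_i|.
|d| = [3, 4, 5, 8, 5, 8]
Step 2: Midrank |d_i| (ties get averaged ranks).
ranks: |3|->1, |4|->2, |5|->3.5, |8|->5.5, |5|->3.5, |8|->5.5
Step 3: Attach original signs; sum ranks with positive sign and with negative sign.
W+ = 3.5 + 3.5 = 7
W- = 1 + 2 + 5.5 + 5.5 = 14
(Check: W+ + W- = 21 should equal n(n+1)/2 = 21.)
Step 4: Test statistic W = min(W+, W-) = 7.
Step 5: Ties in |d|, so use the tie-corrected normal approximation.
        E[W] = n(n+1)/4 = 6*7/4 = 10.5.
        Tie groups: |d|=5 (t=2), |d|=8 (t=2); sum(t^3 - t) = 12.
        Var[W] = n(n+1)(2n+1)/24 - sum(t^3-t)/48 = 546/24 - 12/48 = 22.5.
        z = (W - E[W]) / sqrt(Var[W]) = (7 - 10.5) / 4.7434 = -0.7379.
        Two-sided p = 2*Phi(z) = 0.460597.
Step 6: alpha = 0.05. fail to reject H0.

W+ = 7, W- = 14, W = min = 7, p = 0.460597, fail to reject H0.


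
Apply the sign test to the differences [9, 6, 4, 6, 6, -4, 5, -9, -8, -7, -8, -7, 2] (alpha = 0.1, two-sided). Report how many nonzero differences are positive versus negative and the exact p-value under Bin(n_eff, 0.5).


Step 1: Discard zero differences. Original n = 13; n_eff = number of nonzero differences = 13.
Nonzero differences (with sign): +9, +6, +4, +6, +6, -4, +5, -9, -8, -7, -8, -7, +2
Step 2: Count signs: positive = 7, negative = 6.
Step 3: Under H0: P(positive) = 0.5, so the number of positives S ~ Bin(13, 0.5).
Step 4: Two-sided exact p-value = sum of Bin(13,0.5) probabilities at or below the observed probability = 1.000000.
Step 5: alpha = 0.1. fail to reject H0.

n_eff = 13, pos = 7, neg = 6, p = 1.000000, fail to reject H0.


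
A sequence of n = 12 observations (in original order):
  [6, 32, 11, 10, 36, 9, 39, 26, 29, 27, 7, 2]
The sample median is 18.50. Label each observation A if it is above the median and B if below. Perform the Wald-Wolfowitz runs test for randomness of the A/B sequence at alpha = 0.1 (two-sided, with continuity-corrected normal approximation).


Step 1: Compute median = 18.50; label A = above, B = below.
Labels in order: BABBABAAAABB  (n_A = 6, n_B = 6)
Step 2: Count runs R = 7.
Step 3: Under H0 (random ordering), E[R] = 2*n_A*n_B/(n_A+n_B) + 1 = 2*6*6/12 + 1 = 7.0000.
        Var[R] = 2*n_A*n_B*(2*n_A*n_B - n_A - n_B) / ((n_A+n_B)^2 * (n_A+n_B-1)) = 4320/1584 = 2.7273.
        SD[R] = 1.6514.
Step 4: R = E[R], so z = 0 with no continuity correction.
Step 5: Two-sided p-value via normal approximation = 2*(1 - Phi(|z|)) = 1.000000.
Step 6: alpha = 0.1. fail to reject H0.

R = 7, z = 0.0000, p = 1.000000, fail to reject H0.
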